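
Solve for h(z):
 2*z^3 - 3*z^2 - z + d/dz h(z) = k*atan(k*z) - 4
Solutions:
 h(z) = C1 + k*Piecewise((z*atan(k*z) - log(k^2*z^2 + 1)/(2*k), Ne(k, 0)), (0, True)) - z^4/2 + z^3 + z^2/2 - 4*z


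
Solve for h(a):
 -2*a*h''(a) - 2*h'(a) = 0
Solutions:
 h(a) = C1 + C2*log(a)


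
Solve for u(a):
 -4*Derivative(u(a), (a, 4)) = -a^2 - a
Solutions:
 u(a) = C1 + C2*a + C3*a^2 + C4*a^3 + a^6/1440 + a^5/480


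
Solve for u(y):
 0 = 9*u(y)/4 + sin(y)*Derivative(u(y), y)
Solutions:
 u(y) = C1*(cos(y) + 1)^(9/8)/(cos(y) - 1)^(9/8)


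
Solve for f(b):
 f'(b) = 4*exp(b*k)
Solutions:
 f(b) = C1 + 4*exp(b*k)/k


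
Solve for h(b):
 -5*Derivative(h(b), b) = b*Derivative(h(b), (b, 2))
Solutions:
 h(b) = C1 + C2/b^4


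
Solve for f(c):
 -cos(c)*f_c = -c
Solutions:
 f(c) = C1 + Integral(c/cos(c), c)


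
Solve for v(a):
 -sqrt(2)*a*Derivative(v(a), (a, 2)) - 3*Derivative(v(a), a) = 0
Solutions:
 v(a) = C1 + C2*a^(1 - 3*sqrt(2)/2)


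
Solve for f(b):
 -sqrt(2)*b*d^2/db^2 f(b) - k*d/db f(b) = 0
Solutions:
 f(b) = C1 + b^(-sqrt(2)*re(k)/2 + 1)*(C2*sin(sqrt(2)*log(b)*Abs(im(k))/2) + C3*cos(sqrt(2)*log(b)*im(k)/2))


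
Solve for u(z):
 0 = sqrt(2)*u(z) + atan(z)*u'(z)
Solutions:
 u(z) = C1*exp(-sqrt(2)*Integral(1/atan(z), z))


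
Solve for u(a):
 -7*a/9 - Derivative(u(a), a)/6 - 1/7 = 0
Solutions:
 u(a) = C1 - 7*a^2/3 - 6*a/7


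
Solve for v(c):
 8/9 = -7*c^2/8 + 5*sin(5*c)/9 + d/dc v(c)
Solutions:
 v(c) = C1 + 7*c^3/24 + 8*c/9 + cos(5*c)/9


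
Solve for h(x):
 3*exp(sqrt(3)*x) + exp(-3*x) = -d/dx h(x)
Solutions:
 h(x) = C1 - sqrt(3)*exp(sqrt(3)*x) + exp(-3*x)/3


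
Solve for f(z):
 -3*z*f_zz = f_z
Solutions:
 f(z) = C1 + C2*z^(2/3)


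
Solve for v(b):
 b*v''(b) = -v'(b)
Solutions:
 v(b) = C1 + C2*log(b)


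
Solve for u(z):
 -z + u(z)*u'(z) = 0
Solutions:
 u(z) = -sqrt(C1 + z^2)
 u(z) = sqrt(C1 + z^2)


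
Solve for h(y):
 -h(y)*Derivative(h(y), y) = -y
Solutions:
 h(y) = -sqrt(C1 + y^2)
 h(y) = sqrt(C1 + y^2)


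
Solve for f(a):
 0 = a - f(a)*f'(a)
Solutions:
 f(a) = -sqrt(C1 + a^2)
 f(a) = sqrt(C1 + a^2)


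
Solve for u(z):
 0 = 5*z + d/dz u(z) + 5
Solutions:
 u(z) = C1 - 5*z^2/2 - 5*z


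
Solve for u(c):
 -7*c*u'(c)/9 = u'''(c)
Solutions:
 u(c) = C1 + Integral(C2*airyai(-21^(1/3)*c/3) + C3*airybi(-21^(1/3)*c/3), c)


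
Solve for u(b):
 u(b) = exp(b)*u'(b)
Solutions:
 u(b) = C1*exp(-exp(-b))


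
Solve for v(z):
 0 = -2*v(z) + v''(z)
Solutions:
 v(z) = C1*exp(-sqrt(2)*z) + C2*exp(sqrt(2)*z)


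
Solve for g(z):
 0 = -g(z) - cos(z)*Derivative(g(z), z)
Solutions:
 g(z) = C1*sqrt(sin(z) - 1)/sqrt(sin(z) + 1)


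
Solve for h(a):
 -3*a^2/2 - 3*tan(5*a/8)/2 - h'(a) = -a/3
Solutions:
 h(a) = C1 - a^3/2 + a^2/6 + 12*log(cos(5*a/8))/5


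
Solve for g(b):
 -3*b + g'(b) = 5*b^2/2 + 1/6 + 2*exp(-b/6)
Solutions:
 g(b) = C1 + 5*b^3/6 + 3*b^2/2 + b/6 - 12*exp(-b/6)


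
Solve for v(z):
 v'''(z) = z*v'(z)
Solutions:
 v(z) = C1 + Integral(C2*airyai(z) + C3*airybi(z), z)


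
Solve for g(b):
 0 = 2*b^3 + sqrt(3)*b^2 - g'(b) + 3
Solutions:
 g(b) = C1 + b^4/2 + sqrt(3)*b^3/3 + 3*b


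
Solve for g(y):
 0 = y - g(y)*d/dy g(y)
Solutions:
 g(y) = -sqrt(C1 + y^2)
 g(y) = sqrt(C1 + y^2)


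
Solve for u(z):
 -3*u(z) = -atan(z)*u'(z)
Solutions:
 u(z) = C1*exp(3*Integral(1/atan(z), z))


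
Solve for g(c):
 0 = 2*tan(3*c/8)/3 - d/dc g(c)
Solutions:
 g(c) = C1 - 16*log(cos(3*c/8))/9


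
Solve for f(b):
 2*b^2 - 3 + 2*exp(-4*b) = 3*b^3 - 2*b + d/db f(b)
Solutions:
 f(b) = C1 - 3*b^4/4 + 2*b^3/3 + b^2 - 3*b - exp(-4*b)/2


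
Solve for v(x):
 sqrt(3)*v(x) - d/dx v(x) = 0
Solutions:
 v(x) = C1*exp(sqrt(3)*x)


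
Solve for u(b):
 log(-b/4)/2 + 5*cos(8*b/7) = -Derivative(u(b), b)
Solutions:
 u(b) = C1 - b*log(-b)/2 + b/2 + b*log(2) - 35*sin(8*b/7)/8


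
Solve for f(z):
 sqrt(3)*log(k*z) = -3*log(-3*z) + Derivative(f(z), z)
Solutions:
 f(z) = C1 + z*(sqrt(3)*log(-k) - 3 - sqrt(3) + 3*log(3)) + z*(sqrt(3) + 3)*log(-z)


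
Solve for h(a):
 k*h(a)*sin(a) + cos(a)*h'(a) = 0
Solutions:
 h(a) = C1*exp(k*log(cos(a)))


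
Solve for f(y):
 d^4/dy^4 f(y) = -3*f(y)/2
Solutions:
 f(y) = (C1*sin(6^(1/4)*y/2) + C2*cos(6^(1/4)*y/2))*exp(-6^(1/4)*y/2) + (C3*sin(6^(1/4)*y/2) + C4*cos(6^(1/4)*y/2))*exp(6^(1/4)*y/2)


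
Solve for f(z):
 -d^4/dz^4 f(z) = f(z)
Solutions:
 f(z) = (C1*sin(sqrt(2)*z/2) + C2*cos(sqrt(2)*z/2))*exp(-sqrt(2)*z/2) + (C3*sin(sqrt(2)*z/2) + C4*cos(sqrt(2)*z/2))*exp(sqrt(2)*z/2)


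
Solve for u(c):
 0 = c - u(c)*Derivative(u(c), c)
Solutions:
 u(c) = -sqrt(C1 + c^2)
 u(c) = sqrt(C1 + c^2)


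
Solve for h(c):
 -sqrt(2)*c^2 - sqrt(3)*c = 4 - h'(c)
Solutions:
 h(c) = C1 + sqrt(2)*c^3/3 + sqrt(3)*c^2/2 + 4*c


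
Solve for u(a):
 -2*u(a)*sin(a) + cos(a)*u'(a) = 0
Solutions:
 u(a) = C1/cos(a)^2


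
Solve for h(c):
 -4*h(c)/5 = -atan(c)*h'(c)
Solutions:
 h(c) = C1*exp(4*Integral(1/atan(c), c)/5)


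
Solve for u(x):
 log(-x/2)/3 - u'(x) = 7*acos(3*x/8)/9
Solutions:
 u(x) = C1 + x*log(-x)/3 - 7*x*acos(3*x/8)/9 - x/3 - x*log(2)/3 + 7*sqrt(64 - 9*x^2)/27


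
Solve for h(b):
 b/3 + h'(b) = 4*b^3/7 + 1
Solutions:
 h(b) = C1 + b^4/7 - b^2/6 + b


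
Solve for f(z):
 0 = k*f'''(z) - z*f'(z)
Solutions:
 f(z) = C1 + Integral(C2*airyai(z*(1/k)^(1/3)) + C3*airybi(z*(1/k)^(1/3)), z)


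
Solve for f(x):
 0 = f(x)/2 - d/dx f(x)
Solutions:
 f(x) = C1*exp(x/2)


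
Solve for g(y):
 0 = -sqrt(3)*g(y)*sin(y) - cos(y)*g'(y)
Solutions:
 g(y) = C1*cos(y)^(sqrt(3))


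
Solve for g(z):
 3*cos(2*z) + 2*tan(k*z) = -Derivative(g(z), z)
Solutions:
 g(z) = C1 - 2*Piecewise((-log(cos(k*z))/k, Ne(k, 0)), (0, True)) - 3*sin(2*z)/2


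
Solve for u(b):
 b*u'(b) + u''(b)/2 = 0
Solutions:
 u(b) = C1 + C2*erf(b)


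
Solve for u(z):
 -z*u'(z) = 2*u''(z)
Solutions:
 u(z) = C1 + C2*erf(z/2)


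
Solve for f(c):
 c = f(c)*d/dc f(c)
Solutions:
 f(c) = -sqrt(C1 + c^2)
 f(c) = sqrt(C1 + c^2)


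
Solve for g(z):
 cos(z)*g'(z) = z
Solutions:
 g(z) = C1 + Integral(z/cos(z), z)


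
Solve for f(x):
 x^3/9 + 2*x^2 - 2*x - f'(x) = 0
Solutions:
 f(x) = C1 + x^4/36 + 2*x^3/3 - x^2


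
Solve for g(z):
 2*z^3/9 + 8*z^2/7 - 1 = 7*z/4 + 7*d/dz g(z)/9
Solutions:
 g(z) = C1 + z^4/14 + 24*z^3/49 - 9*z^2/8 - 9*z/7


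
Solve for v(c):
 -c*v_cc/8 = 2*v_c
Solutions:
 v(c) = C1 + C2/c^15


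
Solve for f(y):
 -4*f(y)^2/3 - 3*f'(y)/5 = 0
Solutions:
 f(y) = 9/(C1 + 20*y)


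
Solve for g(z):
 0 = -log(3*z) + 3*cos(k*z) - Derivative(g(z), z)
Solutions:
 g(z) = C1 - z*log(z) - z*log(3) + z + 3*Piecewise((sin(k*z)/k, Ne(k, 0)), (z, True))


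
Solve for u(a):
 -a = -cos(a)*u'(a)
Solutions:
 u(a) = C1 + Integral(a/cos(a), a)


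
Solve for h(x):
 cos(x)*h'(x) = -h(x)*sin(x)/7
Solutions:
 h(x) = C1*cos(x)^(1/7)


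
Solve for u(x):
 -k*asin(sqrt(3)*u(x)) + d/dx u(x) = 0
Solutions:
 Integral(1/asin(sqrt(3)*_y), (_y, u(x))) = C1 + k*x


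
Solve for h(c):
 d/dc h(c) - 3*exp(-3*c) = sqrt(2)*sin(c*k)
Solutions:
 h(c) = C1 - exp(-3*c) - sqrt(2)*cos(c*k)/k


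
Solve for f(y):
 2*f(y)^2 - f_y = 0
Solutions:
 f(y) = -1/(C1 + 2*y)


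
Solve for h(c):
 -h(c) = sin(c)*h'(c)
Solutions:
 h(c) = C1*sqrt(cos(c) + 1)/sqrt(cos(c) - 1)


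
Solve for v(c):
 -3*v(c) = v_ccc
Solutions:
 v(c) = C3*exp(-3^(1/3)*c) + (C1*sin(3^(5/6)*c/2) + C2*cos(3^(5/6)*c/2))*exp(3^(1/3)*c/2)


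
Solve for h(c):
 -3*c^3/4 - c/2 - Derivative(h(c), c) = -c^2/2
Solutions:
 h(c) = C1 - 3*c^4/16 + c^3/6 - c^2/4


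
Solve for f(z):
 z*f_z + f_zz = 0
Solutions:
 f(z) = C1 + C2*erf(sqrt(2)*z/2)


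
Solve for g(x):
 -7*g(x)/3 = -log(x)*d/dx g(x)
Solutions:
 g(x) = C1*exp(7*li(x)/3)


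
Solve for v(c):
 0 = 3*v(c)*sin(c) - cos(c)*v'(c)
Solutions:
 v(c) = C1/cos(c)^3


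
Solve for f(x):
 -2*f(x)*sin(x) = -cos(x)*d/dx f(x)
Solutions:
 f(x) = C1/cos(x)^2


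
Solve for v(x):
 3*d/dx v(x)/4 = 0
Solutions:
 v(x) = C1


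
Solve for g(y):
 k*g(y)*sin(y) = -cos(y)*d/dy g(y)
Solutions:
 g(y) = C1*exp(k*log(cos(y)))


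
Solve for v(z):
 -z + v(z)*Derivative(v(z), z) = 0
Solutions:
 v(z) = -sqrt(C1 + z^2)
 v(z) = sqrt(C1 + z^2)


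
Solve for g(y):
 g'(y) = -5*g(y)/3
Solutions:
 g(y) = C1*exp(-5*y/3)


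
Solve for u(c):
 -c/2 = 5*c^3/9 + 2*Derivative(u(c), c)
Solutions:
 u(c) = C1 - 5*c^4/72 - c^2/8


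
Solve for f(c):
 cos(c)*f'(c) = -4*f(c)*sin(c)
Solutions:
 f(c) = C1*cos(c)^4


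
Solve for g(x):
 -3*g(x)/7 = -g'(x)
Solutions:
 g(x) = C1*exp(3*x/7)


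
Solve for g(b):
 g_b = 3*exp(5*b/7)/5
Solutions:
 g(b) = C1 + 21*exp(5*b/7)/25


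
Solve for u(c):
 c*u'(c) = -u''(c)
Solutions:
 u(c) = C1 + C2*erf(sqrt(2)*c/2)


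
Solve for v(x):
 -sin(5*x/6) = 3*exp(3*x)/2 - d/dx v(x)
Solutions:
 v(x) = C1 + exp(3*x)/2 - 6*cos(5*x/6)/5


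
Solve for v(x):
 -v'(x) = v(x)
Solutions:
 v(x) = C1*exp(-x)


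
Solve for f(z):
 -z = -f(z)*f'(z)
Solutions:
 f(z) = -sqrt(C1 + z^2)
 f(z) = sqrt(C1 + z^2)


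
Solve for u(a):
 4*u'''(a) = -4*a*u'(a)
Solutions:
 u(a) = C1 + Integral(C2*airyai(-a) + C3*airybi(-a), a)


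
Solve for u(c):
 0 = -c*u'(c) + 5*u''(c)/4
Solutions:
 u(c) = C1 + C2*erfi(sqrt(10)*c/5)


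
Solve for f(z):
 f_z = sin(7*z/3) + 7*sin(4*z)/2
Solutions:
 f(z) = C1 - 3*cos(7*z/3)/7 - 7*cos(4*z)/8


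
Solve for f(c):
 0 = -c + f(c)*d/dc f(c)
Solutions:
 f(c) = -sqrt(C1 + c^2)
 f(c) = sqrt(C1 + c^2)


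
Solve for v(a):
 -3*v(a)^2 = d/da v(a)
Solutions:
 v(a) = 1/(C1 + 3*a)


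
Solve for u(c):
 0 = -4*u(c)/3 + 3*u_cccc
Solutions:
 u(c) = C1*exp(-sqrt(6)*c/3) + C2*exp(sqrt(6)*c/3) + C3*sin(sqrt(6)*c/3) + C4*cos(sqrt(6)*c/3)


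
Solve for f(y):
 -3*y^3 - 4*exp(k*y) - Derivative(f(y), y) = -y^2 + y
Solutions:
 f(y) = C1 - 3*y^4/4 + y^3/3 - y^2/2 - 4*exp(k*y)/k


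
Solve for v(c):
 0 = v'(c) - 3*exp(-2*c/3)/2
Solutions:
 v(c) = C1 - 9*exp(-2*c/3)/4


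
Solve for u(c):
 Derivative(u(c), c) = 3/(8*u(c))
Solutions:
 u(c) = -sqrt(C1 + 3*c)/2
 u(c) = sqrt(C1 + 3*c)/2


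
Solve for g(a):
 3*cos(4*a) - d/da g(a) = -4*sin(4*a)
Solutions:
 g(a) = C1 + 3*sin(4*a)/4 - cos(4*a)


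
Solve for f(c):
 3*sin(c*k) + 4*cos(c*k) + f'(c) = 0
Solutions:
 f(c) = C1 - 4*sin(c*k)/k + 3*cos(c*k)/k


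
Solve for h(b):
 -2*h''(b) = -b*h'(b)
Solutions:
 h(b) = C1 + C2*erfi(b/2)


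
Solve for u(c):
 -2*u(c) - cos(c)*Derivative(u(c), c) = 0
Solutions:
 u(c) = C1*(sin(c) - 1)/(sin(c) + 1)


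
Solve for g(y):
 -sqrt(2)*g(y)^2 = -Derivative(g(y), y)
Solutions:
 g(y) = -1/(C1 + sqrt(2)*y)


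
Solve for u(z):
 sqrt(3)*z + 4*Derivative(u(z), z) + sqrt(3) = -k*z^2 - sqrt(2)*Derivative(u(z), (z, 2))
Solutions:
 u(z) = C1 + C2*exp(-2*sqrt(2)*z) - k*z^3/12 + sqrt(2)*k*z^2/16 - k*z/16 - sqrt(3)*z^2/8 - sqrt(3)*z/4 + sqrt(6)*z/16


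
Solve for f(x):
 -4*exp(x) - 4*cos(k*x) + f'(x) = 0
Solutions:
 f(x) = C1 + 4*exp(x) + 4*sin(k*x)/k


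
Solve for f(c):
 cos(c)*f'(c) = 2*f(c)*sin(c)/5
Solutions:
 f(c) = C1/cos(c)^(2/5)


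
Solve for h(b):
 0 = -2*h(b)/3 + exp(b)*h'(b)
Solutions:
 h(b) = C1*exp(-2*exp(-b)/3)


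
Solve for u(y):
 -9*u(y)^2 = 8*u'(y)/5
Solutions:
 u(y) = 8/(C1 + 45*y)


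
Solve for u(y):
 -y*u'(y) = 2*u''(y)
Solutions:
 u(y) = C1 + C2*erf(y/2)


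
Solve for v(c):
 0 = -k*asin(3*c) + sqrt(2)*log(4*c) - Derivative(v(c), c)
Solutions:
 v(c) = C1 + sqrt(2)*c*(log(c) - 1) + 2*sqrt(2)*c*log(2) - k*(c*asin(3*c) + sqrt(1 - 9*c^2)/3)


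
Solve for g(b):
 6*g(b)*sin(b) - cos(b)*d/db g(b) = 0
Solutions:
 g(b) = C1/cos(b)^6


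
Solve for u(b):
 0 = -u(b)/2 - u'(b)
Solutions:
 u(b) = C1*exp(-b/2)


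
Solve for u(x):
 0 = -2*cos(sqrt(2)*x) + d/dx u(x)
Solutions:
 u(x) = C1 + sqrt(2)*sin(sqrt(2)*x)


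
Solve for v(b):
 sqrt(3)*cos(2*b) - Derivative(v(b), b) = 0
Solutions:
 v(b) = C1 + sqrt(3)*sin(2*b)/2


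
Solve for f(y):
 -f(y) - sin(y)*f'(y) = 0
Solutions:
 f(y) = C1*sqrt(cos(y) + 1)/sqrt(cos(y) - 1)


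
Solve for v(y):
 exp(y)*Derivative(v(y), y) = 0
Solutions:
 v(y) = C1


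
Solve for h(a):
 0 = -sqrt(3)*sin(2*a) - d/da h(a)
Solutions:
 h(a) = C1 + sqrt(3)*cos(2*a)/2


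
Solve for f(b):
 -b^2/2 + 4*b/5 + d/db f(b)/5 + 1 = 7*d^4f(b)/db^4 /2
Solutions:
 f(b) = C1 + C4*exp(2^(1/3)*35^(2/3)*b/35) + 5*b^3/6 - 2*b^2 - 5*b + (C2*sin(2^(1/3)*sqrt(3)*35^(2/3)*b/70) + C3*cos(2^(1/3)*sqrt(3)*35^(2/3)*b/70))*exp(-2^(1/3)*35^(2/3)*b/70)


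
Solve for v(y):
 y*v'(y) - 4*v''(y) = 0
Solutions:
 v(y) = C1 + C2*erfi(sqrt(2)*y/4)


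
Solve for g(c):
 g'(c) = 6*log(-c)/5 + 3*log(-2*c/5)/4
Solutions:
 g(c) = C1 + 39*c*log(-c)/20 + 3*c*(-13 - 5*log(5) + 5*log(2))/20


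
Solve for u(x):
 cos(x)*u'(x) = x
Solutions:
 u(x) = C1 + Integral(x/cos(x), x)


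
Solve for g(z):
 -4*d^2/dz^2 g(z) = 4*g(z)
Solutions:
 g(z) = C1*sin(z) + C2*cos(z)


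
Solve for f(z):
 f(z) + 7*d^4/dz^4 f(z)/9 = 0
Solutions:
 f(z) = (C1*sin(sqrt(6)*7^(3/4)*z/14) + C2*cos(sqrt(6)*7^(3/4)*z/14))*exp(-sqrt(6)*7^(3/4)*z/14) + (C3*sin(sqrt(6)*7^(3/4)*z/14) + C4*cos(sqrt(6)*7^(3/4)*z/14))*exp(sqrt(6)*7^(3/4)*z/14)


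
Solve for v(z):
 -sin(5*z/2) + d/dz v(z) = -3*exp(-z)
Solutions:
 v(z) = C1 - 2*cos(5*z/2)/5 + 3*exp(-z)


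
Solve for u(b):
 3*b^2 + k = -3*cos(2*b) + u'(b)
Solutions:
 u(b) = C1 + b^3 + b*k + 3*sin(2*b)/2


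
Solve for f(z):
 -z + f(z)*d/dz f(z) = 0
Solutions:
 f(z) = -sqrt(C1 + z^2)
 f(z) = sqrt(C1 + z^2)


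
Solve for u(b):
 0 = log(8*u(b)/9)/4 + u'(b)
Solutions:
 4*Integral(1/(log(_y) - 2*log(3) + 3*log(2)), (_y, u(b))) = C1 - b


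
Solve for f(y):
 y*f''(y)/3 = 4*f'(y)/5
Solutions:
 f(y) = C1 + C2*y^(17/5)


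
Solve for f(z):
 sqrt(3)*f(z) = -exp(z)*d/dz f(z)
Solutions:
 f(z) = C1*exp(sqrt(3)*exp(-z))


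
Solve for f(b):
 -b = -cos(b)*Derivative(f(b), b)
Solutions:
 f(b) = C1 + Integral(b/cos(b), b)


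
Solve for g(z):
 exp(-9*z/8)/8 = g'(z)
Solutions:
 g(z) = C1 - exp(-9*z/8)/9


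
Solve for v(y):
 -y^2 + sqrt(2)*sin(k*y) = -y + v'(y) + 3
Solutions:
 v(y) = C1 - y^3/3 + y^2/2 - 3*y - sqrt(2)*cos(k*y)/k


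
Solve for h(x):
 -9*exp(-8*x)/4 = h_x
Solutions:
 h(x) = C1 + 9*exp(-8*x)/32


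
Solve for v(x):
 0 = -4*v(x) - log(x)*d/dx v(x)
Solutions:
 v(x) = C1*exp(-4*li(x))


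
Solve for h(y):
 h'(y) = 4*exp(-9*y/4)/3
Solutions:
 h(y) = C1 - 16*exp(-9*y/4)/27


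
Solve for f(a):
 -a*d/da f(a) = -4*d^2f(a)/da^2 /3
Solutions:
 f(a) = C1 + C2*erfi(sqrt(6)*a/4)


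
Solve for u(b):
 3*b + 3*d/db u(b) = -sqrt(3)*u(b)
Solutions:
 u(b) = C1*exp(-sqrt(3)*b/3) - sqrt(3)*b + 3


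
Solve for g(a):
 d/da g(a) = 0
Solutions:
 g(a) = C1


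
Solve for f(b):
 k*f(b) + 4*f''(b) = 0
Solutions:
 f(b) = C1*exp(-b*sqrt(-k)/2) + C2*exp(b*sqrt(-k)/2)


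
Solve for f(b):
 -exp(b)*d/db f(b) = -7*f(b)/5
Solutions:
 f(b) = C1*exp(-7*exp(-b)/5)


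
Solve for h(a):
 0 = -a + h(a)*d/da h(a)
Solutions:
 h(a) = -sqrt(C1 + a^2)
 h(a) = sqrt(C1 + a^2)


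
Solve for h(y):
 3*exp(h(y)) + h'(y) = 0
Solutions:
 h(y) = log(1/(C1 + 3*y))


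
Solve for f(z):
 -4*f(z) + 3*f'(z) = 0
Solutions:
 f(z) = C1*exp(4*z/3)


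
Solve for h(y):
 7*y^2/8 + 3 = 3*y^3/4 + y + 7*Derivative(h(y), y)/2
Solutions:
 h(y) = C1 - 3*y^4/56 + y^3/12 - y^2/7 + 6*y/7


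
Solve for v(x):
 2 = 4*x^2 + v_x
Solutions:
 v(x) = C1 - 4*x^3/3 + 2*x


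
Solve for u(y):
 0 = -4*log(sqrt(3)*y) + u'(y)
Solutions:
 u(y) = C1 + 4*y*log(y) - 4*y + y*log(9)


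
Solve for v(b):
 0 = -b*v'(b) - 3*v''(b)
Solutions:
 v(b) = C1 + C2*erf(sqrt(6)*b/6)


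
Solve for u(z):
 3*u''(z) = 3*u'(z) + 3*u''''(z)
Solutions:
 u(z) = C1 + C2*exp(6^(1/3)*z*(2*3^(1/3)/(sqrt(69) + 9)^(1/3) + 2^(1/3)*(sqrt(69) + 9)^(1/3))/12)*sin(2^(1/3)*3^(1/6)*z*(-2^(1/3)*3^(2/3)*(sqrt(69) + 9)^(1/3) + 6/(sqrt(69) + 9)^(1/3))/12) + C3*exp(6^(1/3)*z*(2*3^(1/3)/(sqrt(69) + 9)^(1/3) + 2^(1/3)*(sqrt(69) + 9)^(1/3))/12)*cos(2^(1/3)*3^(1/6)*z*(-2^(1/3)*3^(2/3)*(sqrt(69) + 9)^(1/3) + 6/(sqrt(69) + 9)^(1/3))/12) + C4*exp(-6^(1/3)*z*(2*3^(1/3)/(sqrt(69) + 9)^(1/3) + 2^(1/3)*(sqrt(69) + 9)^(1/3))/6)


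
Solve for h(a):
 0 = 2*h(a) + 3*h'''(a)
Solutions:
 h(a) = C3*exp(-2^(1/3)*3^(2/3)*a/3) + (C1*sin(2^(1/3)*3^(1/6)*a/2) + C2*cos(2^(1/3)*3^(1/6)*a/2))*exp(2^(1/3)*3^(2/3)*a/6)


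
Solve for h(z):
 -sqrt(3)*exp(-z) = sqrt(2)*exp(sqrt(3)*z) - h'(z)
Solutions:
 h(z) = C1 + sqrt(6)*exp(sqrt(3)*z)/3 - sqrt(3)*exp(-z)


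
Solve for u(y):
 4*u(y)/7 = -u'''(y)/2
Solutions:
 u(y) = C3*exp(-2*7^(2/3)*y/7) + (C1*sin(sqrt(3)*7^(2/3)*y/7) + C2*cos(sqrt(3)*7^(2/3)*y/7))*exp(7^(2/3)*y/7)


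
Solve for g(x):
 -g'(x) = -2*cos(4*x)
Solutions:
 g(x) = C1 + sin(4*x)/2


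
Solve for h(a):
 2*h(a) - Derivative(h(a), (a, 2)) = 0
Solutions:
 h(a) = C1*exp(-sqrt(2)*a) + C2*exp(sqrt(2)*a)


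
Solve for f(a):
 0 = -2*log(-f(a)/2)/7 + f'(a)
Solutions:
 -7*Integral(1/(log(-_y) - log(2)), (_y, f(a)))/2 = C1 - a


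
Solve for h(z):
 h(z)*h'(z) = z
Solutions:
 h(z) = -sqrt(C1 + z^2)
 h(z) = sqrt(C1 + z^2)


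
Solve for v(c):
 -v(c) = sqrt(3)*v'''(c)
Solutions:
 v(c) = C3*exp(-3^(5/6)*c/3) + (C1*sin(3^(1/3)*c/2) + C2*cos(3^(1/3)*c/2))*exp(3^(5/6)*c/6)


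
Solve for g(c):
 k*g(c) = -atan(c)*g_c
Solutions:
 g(c) = C1*exp(-k*Integral(1/atan(c), c))


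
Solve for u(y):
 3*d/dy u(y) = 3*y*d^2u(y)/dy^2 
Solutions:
 u(y) = C1 + C2*y^2


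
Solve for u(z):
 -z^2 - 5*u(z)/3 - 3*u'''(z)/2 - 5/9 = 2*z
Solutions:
 u(z) = C3*exp(-30^(1/3)*z/3) - 3*z^2/5 - 6*z/5 + (C1*sin(10^(1/3)*3^(5/6)*z/6) + C2*cos(10^(1/3)*3^(5/6)*z/6))*exp(30^(1/3)*z/6) - 1/3


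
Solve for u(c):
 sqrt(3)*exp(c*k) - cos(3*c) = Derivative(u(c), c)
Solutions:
 u(c) = C1 - sin(3*c)/3 + sqrt(3)*exp(c*k)/k


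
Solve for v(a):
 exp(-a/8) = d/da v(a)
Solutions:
 v(a) = C1 - 8*exp(-a/8)


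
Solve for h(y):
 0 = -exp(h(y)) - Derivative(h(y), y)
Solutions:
 h(y) = log(1/(C1 + y))


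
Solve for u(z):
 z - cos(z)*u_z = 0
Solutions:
 u(z) = C1 + Integral(z/cos(z), z)


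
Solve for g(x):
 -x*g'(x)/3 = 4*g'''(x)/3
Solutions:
 g(x) = C1 + Integral(C2*airyai(-2^(1/3)*x/2) + C3*airybi(-2^(1/3)*x/2), x)


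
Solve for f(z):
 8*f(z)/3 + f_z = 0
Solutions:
 f(z) = C1*exp(-8*z/3)


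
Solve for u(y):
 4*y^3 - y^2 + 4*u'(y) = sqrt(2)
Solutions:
 u(y) = C1 - y^4/4 + y^3/12 + sqrt(2)*y/4


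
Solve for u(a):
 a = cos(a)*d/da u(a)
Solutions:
 u(a) = C1 + Integral(a/cos(a), a)


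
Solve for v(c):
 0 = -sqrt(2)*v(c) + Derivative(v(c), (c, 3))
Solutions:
 v(c) = C3*exp(2^(1/6)*c) + (C1*sin(2^(1/6)*sqrt(3)*c/2) + C2*cos(2^(1/6)*sqrt(3)*c/2))*exp(-2^(1/6)*c/2)


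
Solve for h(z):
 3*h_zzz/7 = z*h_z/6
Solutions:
 h(z) = C1 + Integral(C2*airyai(84^(1/3)*z/6) + C3*airybi(84^(1/3)*z/6), z)


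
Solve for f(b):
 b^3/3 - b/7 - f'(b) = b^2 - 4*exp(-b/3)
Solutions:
 f(b) = C1 + b^4/12 - b^3/3 - b^2/14 - 12*exp(-b/3)


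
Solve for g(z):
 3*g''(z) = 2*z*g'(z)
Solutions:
 g(z) = C1 + C2*erfi(sqrt(3)*z/3)


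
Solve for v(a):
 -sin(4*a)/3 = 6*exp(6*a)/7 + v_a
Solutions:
 v(a) = C1 - exp(6*a)/7 + cos(4*a)/12


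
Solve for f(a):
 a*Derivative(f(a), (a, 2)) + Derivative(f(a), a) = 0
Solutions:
 f(a) = C1 + C2*log(a)


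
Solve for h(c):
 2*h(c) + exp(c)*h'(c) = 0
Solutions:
 h(c) = C1*exp(2*exp(-c))


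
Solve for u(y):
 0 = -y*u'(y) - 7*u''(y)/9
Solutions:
 u(y) = C1 + C2*erf(3*sqrt(14)*y/14)


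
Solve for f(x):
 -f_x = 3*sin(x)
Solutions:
 f(x) = C1 + 3*cos(x)


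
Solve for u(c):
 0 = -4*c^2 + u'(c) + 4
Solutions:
 u(c) = C1 + 4*c^3/3 - 4*c


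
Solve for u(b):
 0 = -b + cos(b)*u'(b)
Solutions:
 u(b) = C1 + Integral(b/cos(b), b)


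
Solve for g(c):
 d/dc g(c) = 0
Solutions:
 g(c) = C1


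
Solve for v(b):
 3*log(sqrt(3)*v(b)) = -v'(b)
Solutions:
 2*Integral(1/(2*log(_y) + log(3)), (_y, v(b)))/3 = C1 - b


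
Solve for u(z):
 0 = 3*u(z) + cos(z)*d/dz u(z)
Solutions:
 u(z) = C1*(sin(z) - 1)^(3/2)/(sin(z) + 1)^(3/2)


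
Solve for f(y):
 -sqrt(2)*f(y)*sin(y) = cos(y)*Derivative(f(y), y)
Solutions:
 f(y) = C1*cos(y)^(sqrt(2))


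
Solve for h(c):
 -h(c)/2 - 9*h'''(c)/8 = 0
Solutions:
 h(c) = C3*exp(-2^(2/3)*3^(1/3)*c/3) + (C1*sin(2^(2/3)*3^(5/6)*c/6) + C2*cos(2^(2/3)*3^(5/6)*c/6))*exp(2^(2/3)*3^(1/3)*c/6)


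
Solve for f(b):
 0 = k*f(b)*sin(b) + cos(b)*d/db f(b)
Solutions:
 f(b) = C1*exp(k*log(cos(b)))


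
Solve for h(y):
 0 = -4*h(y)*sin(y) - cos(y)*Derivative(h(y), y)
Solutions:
 h(y) = C1*cos(y)^4


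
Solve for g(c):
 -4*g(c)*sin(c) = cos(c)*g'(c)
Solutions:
 g(c) = C1*cos(c)^4


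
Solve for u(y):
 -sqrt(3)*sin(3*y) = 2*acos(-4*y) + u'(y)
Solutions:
 u(y) = C1 - 2*y*acos(-4*y) - sqrt(1 - 16*y^2)/2 + sqrt(3)*cos(3*y)/3


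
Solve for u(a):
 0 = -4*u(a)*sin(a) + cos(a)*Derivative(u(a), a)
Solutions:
 u(a) = C1/cos(a)^4


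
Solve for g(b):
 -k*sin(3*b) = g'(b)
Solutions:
 g(b) = C1 + k*cos(3*b)/3


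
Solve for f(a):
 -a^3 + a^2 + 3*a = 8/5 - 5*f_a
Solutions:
 f(a) = C1 + a^4/20 - a^3/15 - 3*a^2/10 + 8*a/25


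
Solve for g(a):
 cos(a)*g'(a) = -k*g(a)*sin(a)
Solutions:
 g(a) = C1*exp(k*log(cos(a)))


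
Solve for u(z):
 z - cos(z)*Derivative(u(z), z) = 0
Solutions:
 u(z) = C1 + Integral(z/cos(z), z)


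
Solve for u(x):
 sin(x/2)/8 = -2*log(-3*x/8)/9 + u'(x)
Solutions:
 u(x) = C1 + 2*x*log(-x)/9 - 2*x*log(2)/3 - 2*x/9 + 2*x*log(3)/9 - cos(x/2)/4


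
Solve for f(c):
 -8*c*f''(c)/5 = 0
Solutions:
 f(c) = C1 + C2*c


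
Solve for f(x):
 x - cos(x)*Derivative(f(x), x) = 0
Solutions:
 f(x) = C1 + Integral(x/cos(x), x)


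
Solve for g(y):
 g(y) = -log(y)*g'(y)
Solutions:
 g(y) = C1*exp(-li(y))


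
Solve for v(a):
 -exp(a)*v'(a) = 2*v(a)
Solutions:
 v(a) = C1*exp(2*exp(-a))


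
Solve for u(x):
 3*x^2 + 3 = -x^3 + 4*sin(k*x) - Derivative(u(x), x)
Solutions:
 u(x) = C1 - x^4/4 - x^3 - 3*x - 4*cos(k*x)/k


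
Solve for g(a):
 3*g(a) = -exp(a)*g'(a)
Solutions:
 g(a) = C1*exp(3*exp(-a))


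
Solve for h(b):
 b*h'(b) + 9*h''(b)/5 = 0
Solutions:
 h(b) = C1 + C2*erf(sqrt(10)*b/6)


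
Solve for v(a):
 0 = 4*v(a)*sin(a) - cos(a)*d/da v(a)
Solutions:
 v(a) = C1/cos(a)^4


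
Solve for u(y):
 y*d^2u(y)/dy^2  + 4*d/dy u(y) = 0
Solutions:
 u(y) = C1 + C2/y^3


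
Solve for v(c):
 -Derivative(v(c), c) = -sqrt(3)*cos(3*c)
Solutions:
 v(c) = C1 + sqrt(3)*sin(3*c)/3


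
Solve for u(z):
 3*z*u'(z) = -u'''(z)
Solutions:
 u(z) = C1 + Integral(C2*airyai(-3^(1/3)*z) + C3*airybi(-3^(1/3)*z), z)


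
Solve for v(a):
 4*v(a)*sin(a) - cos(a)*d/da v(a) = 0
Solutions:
 v(a) = C1/cos(a)^4


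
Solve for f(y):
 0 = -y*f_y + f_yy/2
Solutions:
 f(y) = C1 + C2*erfi(y)


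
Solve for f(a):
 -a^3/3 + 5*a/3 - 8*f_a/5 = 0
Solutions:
 f(a) = C1 - 5*a^4/96 + 25*a^2/48


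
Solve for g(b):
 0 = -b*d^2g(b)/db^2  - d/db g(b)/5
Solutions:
 g(b) = C1 + C2*b^(4/5)


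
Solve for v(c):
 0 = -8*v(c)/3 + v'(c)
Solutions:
 v(c) = C1*exp(8*c/3)


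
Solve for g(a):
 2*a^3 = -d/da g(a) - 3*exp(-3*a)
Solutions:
 g(a) = C1 - a^4/2 + exp(-3*a)


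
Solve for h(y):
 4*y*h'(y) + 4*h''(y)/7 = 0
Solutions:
 h(y) = C1 + C2*erf(sqrt(14)*y/2)


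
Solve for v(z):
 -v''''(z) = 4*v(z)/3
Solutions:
 v(z) = (C1*sin(3^(3/4)*z/3) + C2*cos(3^(3/4)*z/3))*exp(-3^(3/4)*z/3) + (C3*sin(3^(3/4)*z/3) + C4*cos(3^(3/4)*z/3))*exp(3^(3/4)*z/3)


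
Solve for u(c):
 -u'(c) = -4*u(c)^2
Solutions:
 u(c) = -1/(C1 + 4*c)


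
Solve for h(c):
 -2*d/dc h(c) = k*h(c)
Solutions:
 h(c) = C1*exp(-c*k/2)


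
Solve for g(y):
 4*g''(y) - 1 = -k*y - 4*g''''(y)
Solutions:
 g(y) = C1 + C2*y + C3*sin(y) + C4*cos(y) - k*y^3/24 + y^2/8


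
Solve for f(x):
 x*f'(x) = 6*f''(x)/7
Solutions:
 f(x) = C1 + C2*erfi(sqrt(21)*x/6)


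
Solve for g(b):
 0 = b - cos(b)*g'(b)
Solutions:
 g(b) = C1 + Integral(b/cos(b), b)


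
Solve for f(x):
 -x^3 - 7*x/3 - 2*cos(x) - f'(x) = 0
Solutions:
 f(x) = C1 - x^4/4 - 7*x^2/6 - 2*sin(x)


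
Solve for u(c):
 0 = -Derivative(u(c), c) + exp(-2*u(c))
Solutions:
 u(c) = log(-sqrt(C1 + 2*c))
 u(c) = log(C1 + 2*c)/2


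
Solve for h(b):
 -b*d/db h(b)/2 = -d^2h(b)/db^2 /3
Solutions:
 h(b) = C1 + C2*erfi(sqrt(3)*b/2)


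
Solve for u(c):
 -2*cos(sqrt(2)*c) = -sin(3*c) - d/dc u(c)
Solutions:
 u(c) = C1 + sqrt(2)*sin(sqrt(2)*c) + cos(3*c)/3


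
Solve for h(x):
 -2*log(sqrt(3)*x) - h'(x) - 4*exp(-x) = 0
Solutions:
 h(x) = C1 - 2*x*log(x) + x*(2 - log(3)) + 4*exp(-x)


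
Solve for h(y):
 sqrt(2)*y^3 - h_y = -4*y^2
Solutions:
 h(y) = C1 + sqrt(2)*y^4/4 + 4*y^3/3


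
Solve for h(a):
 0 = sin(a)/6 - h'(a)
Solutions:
 h(a) = C1 - cos(a)/6


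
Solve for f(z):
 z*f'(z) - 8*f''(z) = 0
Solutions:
 f(z) = C1 + C2*erfi(z/4)


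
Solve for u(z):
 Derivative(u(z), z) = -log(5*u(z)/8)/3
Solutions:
 -3*Integral(1/(-log(_y) - log(5) + 3*log(2)), (_y, u(z))) = C1 - z


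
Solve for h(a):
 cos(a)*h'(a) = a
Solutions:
 h(a) = C1 + Integral(a/cos(a), a)


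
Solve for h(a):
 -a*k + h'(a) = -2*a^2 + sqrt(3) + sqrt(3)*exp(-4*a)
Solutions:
 h(a) = C1 - 2*a^3/3 + a^2*k/2 + sqrt(3)*a - sqrt(3)*exp(-4*a)/4


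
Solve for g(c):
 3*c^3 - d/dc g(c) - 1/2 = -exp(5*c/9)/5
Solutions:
 g(c) = C1 + 3*c^4/4 - c/2 + 9*exp(5*c/9)/25


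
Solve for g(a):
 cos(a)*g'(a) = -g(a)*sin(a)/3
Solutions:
 g(a) = C1*cos(a)^(1/3)


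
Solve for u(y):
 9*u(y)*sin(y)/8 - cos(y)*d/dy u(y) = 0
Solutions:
 u(y) = C1/cos(y)^(9/8)


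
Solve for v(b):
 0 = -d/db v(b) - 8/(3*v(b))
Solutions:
 v(b) = -sqrt(C1 - 48*b)/3
 v(b) = sqrt(C1 - 48*b)/3


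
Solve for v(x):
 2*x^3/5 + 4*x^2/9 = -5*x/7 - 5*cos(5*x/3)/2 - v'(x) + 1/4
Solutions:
 v(x) = C1 - x^4/10 - 4*x^3/27 - 5*x^2/14 + x/4 - 3*sin(5*x/3)/2


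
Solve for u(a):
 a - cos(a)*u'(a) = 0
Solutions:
 u(a) = C1 + Integral(a/cos(a), a)


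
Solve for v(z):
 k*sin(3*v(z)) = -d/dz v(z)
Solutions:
 v(z) = -acos((-C1 - exp(6*k*z))/(C1 - exp(6*k*z)))/3 + 2*pi/3
 v(z) = acos((-C1 - exp(6*k*z))/(C1 - exp(6*k*z)))/3


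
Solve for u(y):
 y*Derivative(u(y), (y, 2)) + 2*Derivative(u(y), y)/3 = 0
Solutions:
 u(y) = C1 + C2*y^(1/3)


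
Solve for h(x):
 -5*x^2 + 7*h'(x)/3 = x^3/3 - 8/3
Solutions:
 h(x) = C1 + x^4/28 + 5*x^3/7 - 8*x/7


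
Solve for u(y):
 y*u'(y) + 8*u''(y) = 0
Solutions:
 u(y) = C1 + C2*erf(y/4)


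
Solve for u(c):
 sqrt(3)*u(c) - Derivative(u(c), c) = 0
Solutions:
 u(c) = C1*exp(sqrt(3)*c)


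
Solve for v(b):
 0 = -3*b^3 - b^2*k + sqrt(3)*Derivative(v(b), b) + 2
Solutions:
 v(b) = C1 + sqrt(3)*b^4/4 + sqrt(3)*b^3*k/9 - 2*sqrt(3)*b/3


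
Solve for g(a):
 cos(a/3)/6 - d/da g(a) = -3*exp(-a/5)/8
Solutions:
 g(a) = C1 + sin(a/3)/2 - 15*exp(-a/5)/8


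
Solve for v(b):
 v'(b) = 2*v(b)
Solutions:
 v(b) = C1*exp(2*b)


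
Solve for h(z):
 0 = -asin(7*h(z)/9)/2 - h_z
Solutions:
 Integral(1/asin(7*_y/9), (_y, h(z))) = C1 - z/2


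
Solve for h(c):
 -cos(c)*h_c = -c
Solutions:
 h(c) = C1 + Integral(c/cos(c), c)


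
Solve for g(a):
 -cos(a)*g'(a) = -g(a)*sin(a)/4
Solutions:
 g(a) = C1/cos(a)^(1/4)


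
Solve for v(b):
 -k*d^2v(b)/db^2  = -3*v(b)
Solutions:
 v(b) = C1*exp(-sqrt(3)*b*sqrt(1/k)) + C2*exp(sqrt(3)*b*sqrt(1/k))


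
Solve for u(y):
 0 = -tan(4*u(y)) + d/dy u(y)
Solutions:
 u(y) = -asin(C1*exp(4*y))/4 + pi/4
 u(y) = asin(C1*exp(4*y))/4


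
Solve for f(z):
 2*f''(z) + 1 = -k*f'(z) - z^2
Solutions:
 f(z) = C1 + C2*exp(-k*z/2) - z^3/(3*k) - z/k + 2*z^2/k^2 - 8*z/k^3


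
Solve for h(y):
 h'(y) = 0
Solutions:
 h(y) = C1


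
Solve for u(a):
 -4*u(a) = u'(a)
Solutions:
 u(a) = C1*exp(-4*a)


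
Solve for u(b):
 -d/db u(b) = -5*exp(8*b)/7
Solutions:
 u(b) = C1 + 5*exp(8*b)/56


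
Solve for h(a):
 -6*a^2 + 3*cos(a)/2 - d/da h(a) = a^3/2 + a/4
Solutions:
 h(a) = C1 - a^4/8 - 2*a^3 - a^2/8 + 3*sin(a)/2


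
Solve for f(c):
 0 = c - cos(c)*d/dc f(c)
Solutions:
 f(c) = C1 + Integral(c/cos(c), c)


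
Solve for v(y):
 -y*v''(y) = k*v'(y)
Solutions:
 v(y) = C1 + y^(1 - re(k))*(C2*sin(log(y)*Abs(im(k))) + C3*cos(log(y)*im(k)))


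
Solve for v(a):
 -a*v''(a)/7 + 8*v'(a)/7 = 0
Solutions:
 v(a) = C1 + C2*a^9


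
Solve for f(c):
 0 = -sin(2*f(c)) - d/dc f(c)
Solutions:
 f(c) = pi - acos((-C1 - exp(4*c))/(C1 - exp(4*c)))/2
 f(c) = acos((-C1 - exp(4*c))/(C1 - exp(4*c)))/2


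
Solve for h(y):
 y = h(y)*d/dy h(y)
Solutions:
 h(y) = -sqrt(C1 + y^2)
 h(y) = sqrt(C1 + y^2)


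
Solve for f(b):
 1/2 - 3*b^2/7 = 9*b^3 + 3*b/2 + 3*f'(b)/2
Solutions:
 f(b) = C1 - 3*b^4/2 - 2*b^3/21 - b^2/2 + b/3


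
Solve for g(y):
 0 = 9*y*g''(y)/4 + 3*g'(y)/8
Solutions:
 g(y) = C1 + C2*y^(5/6)


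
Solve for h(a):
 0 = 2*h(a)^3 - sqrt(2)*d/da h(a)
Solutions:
 h(a) = -sqrt(2)*sqrt(-1/(C1 + sqrt(2)*a))/2
 h(a) = sqrt(2)*sqrt(-1/(C1 + sqrt(2)*a))/2


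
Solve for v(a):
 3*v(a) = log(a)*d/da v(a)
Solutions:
 v(a) = C1*exp(3*li(a))


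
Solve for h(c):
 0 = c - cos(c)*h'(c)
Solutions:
 h(c) = C1 + Integral(c/cos(c), c)


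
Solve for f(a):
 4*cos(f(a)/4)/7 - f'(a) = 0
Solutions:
 -4*a/7 - 2*log(sin(f(a)/4) - 1) + 2*log(sin(f(a)/4) + 1) = C1


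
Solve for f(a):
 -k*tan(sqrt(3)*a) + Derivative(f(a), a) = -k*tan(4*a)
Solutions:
 f(a) = C1 - k*(3*log(tan(4*a)^2 + 1) - 4*sqrt(3)*log(tan(sqrt(3)*a)^2 + 1))/24


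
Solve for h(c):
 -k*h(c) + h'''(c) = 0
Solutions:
 h(c) = C1*exp(c*k^(1/3)) + C2*exp(c*k^(1/3)*(-1 + sqrt(3)*I)/2) + C3*exp(-c*k^(1/3)*(1 + sqrt(3)*I)/2)


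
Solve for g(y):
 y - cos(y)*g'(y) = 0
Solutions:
 g(y) = C1 + Integral(y/cos(y), y)


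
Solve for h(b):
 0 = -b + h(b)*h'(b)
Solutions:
 h(b) = -sqrt(C1 + b^2)
 h(b) = sqrt(C1 + b^2)


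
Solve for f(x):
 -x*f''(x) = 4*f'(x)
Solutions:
 f(x) = C1 + C2/x^3


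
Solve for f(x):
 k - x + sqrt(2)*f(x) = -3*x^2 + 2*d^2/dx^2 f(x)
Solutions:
 f(x) = C1*exp(-2^(3/4)*x/2) + C2*exp(2^(3/4)*x/2) - sqrt(2)*k/2 - 3*sqrt(2)*x^2/2 + sqrt(2)*x/2 - 6


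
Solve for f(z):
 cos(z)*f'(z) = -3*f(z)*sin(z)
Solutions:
 f(z) = C1*cos(z)^3


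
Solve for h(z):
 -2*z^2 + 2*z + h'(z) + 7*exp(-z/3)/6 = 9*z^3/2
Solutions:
 h(z) = C1 + 9*z^4/8 + 2*z^3/3 - z^2 + 7*exp(-z/3)/2


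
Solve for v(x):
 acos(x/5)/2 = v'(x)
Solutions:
 v(x) = C1 + x*acos(x/5)/2 - sqrt(25 - x^2)/2


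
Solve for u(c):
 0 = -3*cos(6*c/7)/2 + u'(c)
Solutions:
 u(c) = C1 + 7*sin(6*c/7)/4


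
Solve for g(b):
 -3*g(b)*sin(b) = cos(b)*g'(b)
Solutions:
 g(b) = C1*cos(b)^3


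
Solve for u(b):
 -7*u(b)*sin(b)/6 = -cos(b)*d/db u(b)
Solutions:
 u(b) = C1/cos(b)^(7/6)


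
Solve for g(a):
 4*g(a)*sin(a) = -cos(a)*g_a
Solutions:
 g(a) = C1*cos(a)^4


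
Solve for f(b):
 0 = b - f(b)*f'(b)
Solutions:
 f(b) = -sqrt(C1 + b^2)
 f(b) = sqrt(C1 + b^2)


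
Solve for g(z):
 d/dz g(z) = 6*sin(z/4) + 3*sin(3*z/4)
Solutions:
 g(z) = C1 - 24*cos(z/4) - 4*cos(3*z/4)


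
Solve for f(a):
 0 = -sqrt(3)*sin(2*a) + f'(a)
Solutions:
 f(a) = C1 - sqrt(3)*cos(2*a)/2


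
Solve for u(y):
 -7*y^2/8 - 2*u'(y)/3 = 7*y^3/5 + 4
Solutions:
 u(y) = C1 - 21*y^4/40 - 7*y^3/16 - 6*y


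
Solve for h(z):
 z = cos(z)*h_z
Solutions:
 h(z) = C1 + Integral(z/cos(z), z)


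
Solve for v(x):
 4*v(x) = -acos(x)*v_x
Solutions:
 v(x) = C1*exp(-4*Integral(1/acos(x), x))


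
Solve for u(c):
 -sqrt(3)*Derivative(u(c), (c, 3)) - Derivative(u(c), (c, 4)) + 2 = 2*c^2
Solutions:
 u(c) = C1 + C2*c + C3*c^2 + C4*exp(-sqrt(3)*c) - sqrt(3)*c^5/90 + c^4/18 + sqrt(3)*c^3/27


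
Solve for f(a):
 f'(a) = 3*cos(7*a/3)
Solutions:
 f(a) = C1 + 9*sin(7*a/3)/7


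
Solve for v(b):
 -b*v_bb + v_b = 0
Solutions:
 v(b) = C1 + C2*b^2


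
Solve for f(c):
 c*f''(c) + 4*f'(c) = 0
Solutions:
 f(c) = C1 + C2/c^3


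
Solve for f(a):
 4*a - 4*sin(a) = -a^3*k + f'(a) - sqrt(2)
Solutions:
 f(a) = C1 + a^4*k/4 + 2*a^2 + sqrt(2)*a + 4*cos(a)


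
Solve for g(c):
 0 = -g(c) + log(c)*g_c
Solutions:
 g(c) = C1*exp(li(c))


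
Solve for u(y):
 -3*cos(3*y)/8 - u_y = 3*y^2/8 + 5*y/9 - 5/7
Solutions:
 u(y) = C1 - y^3/8 - 5*y^2/18 + 5*y/7 - sin(3*y)/8


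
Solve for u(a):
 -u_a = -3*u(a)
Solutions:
 u(a) = C1*exp(3*a)


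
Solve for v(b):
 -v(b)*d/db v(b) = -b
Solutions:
 v(b) = -sqrt(C1 + b^2)
 v(b) = sqrt(C1 + b^2)


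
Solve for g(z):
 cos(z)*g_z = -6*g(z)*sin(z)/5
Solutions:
 g(z) = C1*cos(z)^(6/5)


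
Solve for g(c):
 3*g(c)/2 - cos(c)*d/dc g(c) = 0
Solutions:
 g(c) = C1*(sin(c) + 1)^(3/4)/(sin(c) - 1)^(3/4)


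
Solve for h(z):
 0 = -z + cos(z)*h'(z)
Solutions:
 h(z) = C1 + Integral(z/cos(z), z)


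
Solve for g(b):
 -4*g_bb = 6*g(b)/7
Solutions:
 g(b) = C1*sin(sqrt(42)*b/14) + C2*cos(sqrt(42)*b/14)


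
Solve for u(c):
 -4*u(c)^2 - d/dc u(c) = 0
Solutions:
 u(c) = 1/(C1 + 4*c)


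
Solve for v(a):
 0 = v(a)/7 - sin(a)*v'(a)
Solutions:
 v(a) = C1*(cos(a) - 1)^(1/14)/(cos(a) + 1)^(1/14)


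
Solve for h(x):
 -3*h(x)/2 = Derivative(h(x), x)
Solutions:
 h(x) = C1*exp(-3*x/2)


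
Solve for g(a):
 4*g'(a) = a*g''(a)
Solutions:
 g(a) = C1 + C2*a^5


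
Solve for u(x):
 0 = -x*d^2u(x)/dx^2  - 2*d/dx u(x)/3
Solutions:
 u(x) = C1 + C2*x^(1/3)


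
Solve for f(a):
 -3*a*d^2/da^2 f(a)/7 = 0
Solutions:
 f(a) = C1 + C2*a


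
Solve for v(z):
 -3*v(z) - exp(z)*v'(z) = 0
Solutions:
 v(z) = C1*exp(3*exp(-z))


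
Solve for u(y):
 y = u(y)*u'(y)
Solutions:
 u(y) = -sqrt(C1 + y^2)
 u(y) = sqrt(C1 + y^2)


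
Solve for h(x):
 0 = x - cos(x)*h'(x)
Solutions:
 h(x) = C1 + Integral(x/cos(x), x)


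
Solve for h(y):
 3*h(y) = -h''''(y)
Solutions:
 h(y) = (C1*sin(sqrt(2)*3^(1/4)*y/2) + C2*cos(sqrt(2)*3^(1/4)*y/2))*exp(-sqrt(2)*3^(1/4)*y/2) + (C3*sin(sqrt(2)*3^(1/4)*y/2) + C4*cos(sqrt(2)*3^(1/4)*y/2))*exp(sqrt(2)*3^(1/4)*y/2)


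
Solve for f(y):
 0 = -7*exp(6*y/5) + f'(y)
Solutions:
 f(y) = C1 + 35*exp(6*y/5)/6


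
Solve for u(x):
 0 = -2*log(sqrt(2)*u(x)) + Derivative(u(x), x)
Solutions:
 -Integral(1/(2*log(_y) + log(2)), (_y, u(x))) = C1 - x


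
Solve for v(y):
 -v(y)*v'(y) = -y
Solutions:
 v(y) = -sqrt(C1 + y^2)
 v(y) = sqrt(C1 + y^2)


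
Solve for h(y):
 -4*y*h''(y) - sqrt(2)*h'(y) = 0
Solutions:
 h(y) = C1 + C2*y^(1 - sqrt(2)/4)


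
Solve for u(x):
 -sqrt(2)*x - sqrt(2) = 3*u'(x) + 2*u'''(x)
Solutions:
 u(x) = C1 + C2*sin(sqrt(6)*x/2) + C3*cos(sqrt(6)*x/2) - sqrt(2)*x^2/6 - sqrt(2)*x/3


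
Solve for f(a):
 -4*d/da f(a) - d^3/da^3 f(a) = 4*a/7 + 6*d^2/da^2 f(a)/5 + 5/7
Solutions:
 f(a) = C1 - a^2/14 - 19*a/140 + (C2*sin(sqrt(91)*a/5) + C3*cos(sqrt(91)*a/5))*exp(-3*a/5)


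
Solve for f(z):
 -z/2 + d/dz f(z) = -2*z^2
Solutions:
 f(z) = C1 - 2*z^3/3 + z^2/4


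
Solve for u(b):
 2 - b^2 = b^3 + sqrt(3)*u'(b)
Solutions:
 u(b) = C1 - sqrt(3)*b^4/12 - sqrt(3)*b^3/9 + 2*sqrt(3)*b/3


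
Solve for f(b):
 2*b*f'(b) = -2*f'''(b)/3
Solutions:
 f(b) = C1 + Integral(C2*airyai(-3^(1/3)*b) + C3*airybi(-3^(1/3)*b), b)


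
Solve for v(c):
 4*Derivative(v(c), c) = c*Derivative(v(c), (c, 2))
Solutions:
 v(c) = C1 + C2*c^5


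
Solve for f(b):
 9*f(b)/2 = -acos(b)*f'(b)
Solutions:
 f(b) = C1*exp(-9*Integral(1/acos(b), b)/2)


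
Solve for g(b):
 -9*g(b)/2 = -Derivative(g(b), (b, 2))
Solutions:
 g(b) = C1*exp(-3*sqrt(2)*b/2) + C2*exp(3*sqrt(2)*b/2)


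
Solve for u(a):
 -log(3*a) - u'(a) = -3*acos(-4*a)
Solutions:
 u(a) = C1 - a*log(a) + 3*a*acos(-4*a) - a*log(3) + a + 3*sqrt(1 - 16*a^2)/4


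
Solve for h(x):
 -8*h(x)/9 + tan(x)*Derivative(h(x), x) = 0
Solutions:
 h(x) = C1*sin(x)^(8/9)


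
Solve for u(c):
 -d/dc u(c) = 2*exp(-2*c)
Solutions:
 u(c) = C1 + exp(-2*c)


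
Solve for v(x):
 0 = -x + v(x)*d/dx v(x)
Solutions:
 v(x) = -sqrt(C1 + x^2)
 v(x) = sqrt(C1 + x^2)


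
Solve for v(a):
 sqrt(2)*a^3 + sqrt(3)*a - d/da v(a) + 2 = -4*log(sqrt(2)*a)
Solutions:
 v(a) = C1 + sqrt(2)*a^4/4 + sqrt(3)*a^2/2 + 4*a*log(a) - 2*a + a*log(4)


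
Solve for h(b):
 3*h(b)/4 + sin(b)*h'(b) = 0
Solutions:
 h(b) = C1*(cos(b) + 1)^(3/8)/(cos(b) - 1)^(3/8)


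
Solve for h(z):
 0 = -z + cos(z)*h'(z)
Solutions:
 h(z) = C1 + Integral(z/cos(z), z)


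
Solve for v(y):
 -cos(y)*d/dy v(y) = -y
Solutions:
 v(y) = C1 + Integral(y/cos(y), y)


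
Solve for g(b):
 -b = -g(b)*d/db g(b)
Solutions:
 g(b) = -sqrt(C1 + b^2)
 g(b) = sqrt(C1 + b^2)


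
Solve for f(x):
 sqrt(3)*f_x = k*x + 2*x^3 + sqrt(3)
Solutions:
 f(x) = C1 + sqrt(3)*k*x^2/6 + sqrt(3)*x^4/6 + x


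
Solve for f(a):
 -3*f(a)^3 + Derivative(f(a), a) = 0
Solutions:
 f(a) = -sqrt(2)*sqrt(-1/(C1 + 3*a))/2
 f(a) = sqrt(2)*sqrt(-1/(C1 + 3*a))/2


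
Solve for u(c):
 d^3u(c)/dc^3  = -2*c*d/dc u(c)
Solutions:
 u(c) = C1 + Integral(C2*airyai(-2^(1/3)*c) + C3*airybi(-2^(1/3)*c), c)


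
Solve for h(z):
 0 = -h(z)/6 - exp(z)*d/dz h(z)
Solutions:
 h(z) = C1*exp(exp(-z)/6)


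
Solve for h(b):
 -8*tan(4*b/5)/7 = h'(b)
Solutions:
 h(b) = C1 + 10*log(cos(4*b/5))/7


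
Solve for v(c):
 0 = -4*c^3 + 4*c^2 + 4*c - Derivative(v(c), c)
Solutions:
 v(c) = C1 - c^4 + 4*c^3/3 + 2*c^2


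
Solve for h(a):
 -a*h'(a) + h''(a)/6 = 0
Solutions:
 h(a) = C1 + C2*erfi(sqrt(3)*a)


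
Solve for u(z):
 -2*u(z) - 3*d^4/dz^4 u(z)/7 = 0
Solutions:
 u(z) = (C1*sin(6^(3/4)*7^(1/4)*z/6) + C2*cos(6^(3/4)*7^(1/4)*z/6))*exp(-6^(3/4)*7^(1/4)*z/6) + (C3*sin(6^(3/4)*7^(1/4)*z/6) + C4*cos(6^(3/4)*7^(1/4)*z/6))*exp(6^(3/4)*7^(1/4)*z/6)


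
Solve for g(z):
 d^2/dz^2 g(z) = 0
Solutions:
 g(z) = C1 + C2*z


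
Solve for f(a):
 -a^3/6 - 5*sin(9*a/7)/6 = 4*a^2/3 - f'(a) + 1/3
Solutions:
 f(a) = C1 + a^4/24 + 4*a^3/9 + a/3 - 35*cos(9*a/7)/54


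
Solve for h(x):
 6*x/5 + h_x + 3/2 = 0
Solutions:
 h(x) = C1 - 3*x^2/5 - 3*x/2


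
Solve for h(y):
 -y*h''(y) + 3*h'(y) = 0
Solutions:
 h(y) = C1 + C2*y^4


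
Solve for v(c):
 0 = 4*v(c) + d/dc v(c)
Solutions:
 v(c) = C1*exp(-4*c)


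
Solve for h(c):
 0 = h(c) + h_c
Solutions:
 h(c) = C1*exp(-c)


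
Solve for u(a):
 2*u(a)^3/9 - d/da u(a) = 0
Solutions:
 u(a) = -3*sqrt(2)*sqrt(-1/(C1 + 2*a))/2
 u(a) = 3*sqrt(2)*sqrt(-1/(C1 + 2*a))/2


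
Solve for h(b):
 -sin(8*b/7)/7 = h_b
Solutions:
 h(b) = C1 + cos(8*b/7)/8


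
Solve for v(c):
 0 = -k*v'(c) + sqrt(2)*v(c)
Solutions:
 v(c) = C1*exp(sqrt(2)*c/k)


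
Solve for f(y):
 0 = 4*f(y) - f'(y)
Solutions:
 f(y) = C1*exp(4*y)


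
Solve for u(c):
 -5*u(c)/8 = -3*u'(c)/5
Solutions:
 u(c) = C1*exp(25*c/24)


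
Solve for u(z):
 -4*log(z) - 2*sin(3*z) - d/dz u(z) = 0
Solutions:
 u(z) = C1 - 4*z*log(z) + 4*z + 2*cos(3*z)/3
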